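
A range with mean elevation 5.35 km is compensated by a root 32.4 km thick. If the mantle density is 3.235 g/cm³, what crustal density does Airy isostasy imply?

2.78 g/cm³

ρ_c h = (ρ_m − ρ_c) r → ρ_c (h + r) = ρ_m r → ρ_c = ρ_m r / (h + r).
ρ_c = 3.235 × 32.4 km / (5.35 km + 32.4 km) = 2.78 g/cm³.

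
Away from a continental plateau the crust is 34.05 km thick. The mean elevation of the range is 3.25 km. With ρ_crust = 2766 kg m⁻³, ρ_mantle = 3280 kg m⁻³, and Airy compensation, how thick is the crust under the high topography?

Root depth r = h ρ_c / (ρ_m − ρ_c) = 3.25 km × 2766 / 514 = 17.49 km.
Total thickness = T + h + r = 34.05 km + 3.25 km + 17.49 km = 54.8 km.

54.8 km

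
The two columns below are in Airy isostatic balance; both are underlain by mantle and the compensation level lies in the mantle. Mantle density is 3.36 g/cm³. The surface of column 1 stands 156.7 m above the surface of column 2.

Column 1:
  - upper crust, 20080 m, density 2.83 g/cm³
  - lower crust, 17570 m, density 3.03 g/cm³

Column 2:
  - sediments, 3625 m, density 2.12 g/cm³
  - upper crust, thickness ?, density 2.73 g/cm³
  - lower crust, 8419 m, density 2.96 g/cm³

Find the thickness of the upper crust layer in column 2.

Take the compensation level at the base of the deeper column (depth z_c below the surface of column 1) and equate Σ ρ_i t_i down to z_c; mantle fills any gap and the z_c terms cancel.
Column 1: 20080×2.83 + 17570×3.03 + (z_c − 37650)×3.36
Column 2: 156.7×0 + 3625×2.12 + x×2.73 + 8419×2.96 + (z_c − 156.7 − 12044 − x)×3.36
The z_c×3.36 term appears on both sides and cancels. Collect the known terms of each column as K = Σ(ρt)_known − 3.36 × (depth of known layers): K_1 = 110063.5 − 3.36×37650 = −16440.5; K_2 = 32605.24 − 3.36×(156.7 + 12044) = −8389.112.
Balance: K_1 = K_2 − x×(3.36 − 2.73), so x = (K_2 − K_1)/(3.36 − 2.73) = 8051.39/0.63 = 12800 m.

12800 m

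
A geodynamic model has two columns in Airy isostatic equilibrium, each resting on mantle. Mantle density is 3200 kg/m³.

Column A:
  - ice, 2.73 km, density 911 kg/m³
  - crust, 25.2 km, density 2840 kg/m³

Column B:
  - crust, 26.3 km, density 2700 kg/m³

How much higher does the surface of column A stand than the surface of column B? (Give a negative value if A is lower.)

0.678 km

For any compensation level in the mantle, the mantle terms cancel and isostasy reduces to e = (Σt_A − Σt_B) − (Σ(ρt)_A − Σ(ρt)_B) / ρ_m.
Σt_A = 27.93 km; Σt_B = 26.3 km; Σ(ρt)_A = 74055.03; Σ(ρt)_B = 71010 (in km·kg/m³).
e = (27.93 − 26.3) − (74055.03 − 71010) / 3200 = 0.678 km.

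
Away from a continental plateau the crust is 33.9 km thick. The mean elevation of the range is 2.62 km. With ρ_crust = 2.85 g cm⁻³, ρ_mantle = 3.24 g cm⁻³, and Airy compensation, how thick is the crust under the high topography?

55.7 km

Root depth r = h ρ_c / (ρ_m − ρ_c) = 2.62 km × 2.85 / 0.39 = 19.15 km.
Total thickness = T + h + r = 33.9 km + 2.62 km + 19.15 km = 55.7 km.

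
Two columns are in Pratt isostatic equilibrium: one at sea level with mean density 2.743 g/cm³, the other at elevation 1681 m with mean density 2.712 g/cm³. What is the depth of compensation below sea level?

147000 m

ρ_ref D = ρ (D + h) → D (ρ_ref − ρ) = ρ h.
D = ρ h/(ρ_ref − ρ) = 2.712 × 1681 m/(2.743 − 2.712) = 147000 m.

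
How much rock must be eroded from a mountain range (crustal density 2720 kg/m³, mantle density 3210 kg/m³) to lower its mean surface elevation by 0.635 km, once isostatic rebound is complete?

4.16 km

Net drop Δ = e − u = e − e ρ_c/ρ_m = e (ρ_m − ρ_c)/ρ_m.
e = Δ ρ_m/(ρ_m − ρ_c) = 0.635 km × 3210/490 = 4.16 km.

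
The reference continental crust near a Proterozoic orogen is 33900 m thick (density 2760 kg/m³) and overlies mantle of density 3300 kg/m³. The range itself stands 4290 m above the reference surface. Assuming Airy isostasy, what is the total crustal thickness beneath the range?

60100 m

Root depth r = h ρ_c / (ρ_m − ρ_c) = 4290 m × 2760 / 540 = 21930 m.
Total thickness = T + h + r = 33900 m + 4290 m + 21930 m = 60100 m.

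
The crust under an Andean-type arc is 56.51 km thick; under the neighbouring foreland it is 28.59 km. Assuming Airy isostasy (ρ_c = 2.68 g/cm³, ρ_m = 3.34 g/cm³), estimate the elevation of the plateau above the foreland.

5.52 km

Excess crust Δ = 56.51 km − 28.59 km = 27.92 km, split between elevation h and root r with h + r = Δ.
Airy balance ρ_c h = (ρ_m − ρ_c) r gives r = h ρ_c/(ρ_m − ρ_c), so h (1 + ρ_c/(ρ_m − ρ_c)) = Δ, i.e. h = Δ (ρ_m − ρ_c)/ρ_m.
h = 27.92 km × 0.66/3.34 = 5.52 km.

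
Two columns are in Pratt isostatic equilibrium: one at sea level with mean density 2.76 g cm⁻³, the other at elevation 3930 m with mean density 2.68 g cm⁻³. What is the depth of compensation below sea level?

ρ_ref D = ρ (D + h) → D (ρ_ref − ρ) = ρ h.
D = ρ h/(ρ_ref − ρ) = 2.68 × 3930 m/(2.76 − 2.68) = 132000 m.

132000 m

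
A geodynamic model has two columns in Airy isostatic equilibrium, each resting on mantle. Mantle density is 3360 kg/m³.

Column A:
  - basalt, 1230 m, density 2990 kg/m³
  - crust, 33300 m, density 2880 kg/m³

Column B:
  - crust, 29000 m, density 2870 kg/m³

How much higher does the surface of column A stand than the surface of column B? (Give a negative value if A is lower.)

663 m

For any compensation level in the mantle, the mantle terms cancel and isostasy reduces to e = (Σt_A − Σt_B) − (Σ(ρt)_A − Σ(ρt)_B) / ρ_m.
Σt_A = 34530 m; Σt_B = 29000 m; Σ(ρt)_A = 99581700; Σ(ρt)_B = 83230000 (in m·kg/m³).
e = (34530 − 29000) − (99581700 − 83230000) / 3360 = 663 m.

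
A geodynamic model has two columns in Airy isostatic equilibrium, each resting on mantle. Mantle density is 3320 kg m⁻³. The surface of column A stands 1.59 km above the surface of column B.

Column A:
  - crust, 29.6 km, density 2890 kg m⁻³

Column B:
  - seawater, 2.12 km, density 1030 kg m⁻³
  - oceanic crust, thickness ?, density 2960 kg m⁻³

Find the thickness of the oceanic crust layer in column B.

7.21 km

Take the compensation level at the base of the deeper column (depth z_c below the surface of column A) and equate Σ ρ_i t_i down to z_c; mantle fills any gap and the z_c terms cancel.
Column A: 29.6×2890 + (z_c − 29.6)×3320
Column B: 1.59×0 + 2.12×1030 + x×2960 + (z_c − 1.59 − 2.12 − x)×3320
The z_c×3320 term appears on both sides and cancels. Collect the known terms of each column as K = Σ(ρt)_known − 3320 × (depth of known layers): K_A = 85544 − 3320×29.6 = −12728; K_B = 2183.6 − 3320×(1.59 + 2.12) = −10133.6.
Balance: K_A = K_B − x×(3320 − 2960), so x = (K_B − K_A)/(3320 − 2960) = 2594.4/360 = 7.21 km.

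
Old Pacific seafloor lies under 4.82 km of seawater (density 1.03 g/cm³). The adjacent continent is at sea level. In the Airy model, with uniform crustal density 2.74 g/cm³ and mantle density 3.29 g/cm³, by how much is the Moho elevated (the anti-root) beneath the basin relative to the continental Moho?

15 km

Balancing pressure at the compensation depth: replacing crust with seawater at the top is compensated by replacing crust with mantle at the base: d (ρ_c − ρ_w) = a (ρ_m − ρ_c).
a = d (ρ_c − ρ_w)/(ρ_m − ρ_c) = 4.82 km × 1.71/0.55 = 15 km.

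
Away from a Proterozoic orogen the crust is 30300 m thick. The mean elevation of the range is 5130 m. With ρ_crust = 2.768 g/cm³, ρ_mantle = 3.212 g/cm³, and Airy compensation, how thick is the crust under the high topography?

Root depth r = h ρ_c / (ρ_m − ρ_c) = 5130 m × 2.768 / 0.444 = 31980 m.
Total thickness = T + h + r = 30300 m + 5130 m + 31980 m = 67400 m.

67400 m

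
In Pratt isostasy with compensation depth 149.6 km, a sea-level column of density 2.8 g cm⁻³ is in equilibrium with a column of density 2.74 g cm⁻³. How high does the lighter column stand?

3.28 km

ρ_ref D = ρ (D + h) → h = D (ρ_ref − ρ)/ρ.
h = 149.6 km × (2.8 − 2.74)/2.74 = 3.28 km.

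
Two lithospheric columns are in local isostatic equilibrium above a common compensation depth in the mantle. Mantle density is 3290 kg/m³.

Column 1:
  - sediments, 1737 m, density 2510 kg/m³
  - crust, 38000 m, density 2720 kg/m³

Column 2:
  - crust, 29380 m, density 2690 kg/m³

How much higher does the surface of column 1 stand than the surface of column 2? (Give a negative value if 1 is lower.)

1640 m

For any compensation level in the mantle, the mantle terms cancel and isostasy reduces to e = (Σt_1 − Σt_2) − (Σ(ρt)_1 − Σ(ρt)_2) / ρ_m.
Σt_1 = 39737 m; Σt_2 = 29380 m; Σ(ρt)_1 = 107719870; Σ(ρt)_2 = 79032200 (in m·kg/m³).
e = (39737 − 29380) − (107719870 − 79032200) / 3290 = 1640 m.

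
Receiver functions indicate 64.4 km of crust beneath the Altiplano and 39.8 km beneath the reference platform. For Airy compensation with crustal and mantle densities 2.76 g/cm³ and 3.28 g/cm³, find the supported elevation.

3.9 km

Excess crust Δ = 64.4 km − 39.8 km = 24.6 km, split between elevation h and root r with h + r = Δ.
Airy balance ρ_c h = (ρ_m − ρ_c) r gives r = h ρ_c/(ρ_m − ρ_c), so h (1 + ρ_c/(ρ_m − ρ_c)) = Δ, i.e. h = Δ (ρ_m − ρ_c)/ρ_m.
h = 24.6 km × 0.52/3.28 = 3.9 km.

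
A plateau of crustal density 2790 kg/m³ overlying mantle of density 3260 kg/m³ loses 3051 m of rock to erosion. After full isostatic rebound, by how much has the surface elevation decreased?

440 m

Rebound u = e ρ_c/ρ_m = 3051 m × 2790/3260 = 2611 m.
Net surface drop = e − u = 3051 m − 2611 m = e (ρ_m − ρ_c)/ρ_m = 440 m.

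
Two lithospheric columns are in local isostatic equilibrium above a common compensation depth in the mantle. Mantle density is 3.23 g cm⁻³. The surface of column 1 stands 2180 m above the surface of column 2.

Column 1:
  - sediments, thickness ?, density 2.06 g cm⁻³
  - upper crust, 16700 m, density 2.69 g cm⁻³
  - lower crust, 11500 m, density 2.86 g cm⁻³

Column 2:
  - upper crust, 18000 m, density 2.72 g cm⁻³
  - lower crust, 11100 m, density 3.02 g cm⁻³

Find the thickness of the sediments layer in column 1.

Take the compensation level at the base of the deeper column (depth z_c below the surface of column 1) and equate Σ ρ_i t_i down to z_c; mantle fills any gap and the z_c terms cancel.
Column 1: x×2.06 + 16700×2.69 + 11500×2.86 + (z_c − 28200 − x)×3.23
Column 2: 2180×0 + 18000×2.72 + 11100×3.02 + (z_c − 2180 − 29100)×3.23
The z_c×3.23 term appears on both sides and cancels. Collect the known terms of each column as K = Σ(ρt)_known − 3.23 × (depth of known layers): K_1 = 77813 − 3.23×28200 = −13273; K_2 = 82482 − 3.23×(2180 + 29100) = −18552.4.
Balance: K_1 − x×(3.23 − 2.06) = K_2, so x = (K_1 − K_2)/(3.23 − 2.06) = 5279.4/1.17 = 4510 m.

4510 m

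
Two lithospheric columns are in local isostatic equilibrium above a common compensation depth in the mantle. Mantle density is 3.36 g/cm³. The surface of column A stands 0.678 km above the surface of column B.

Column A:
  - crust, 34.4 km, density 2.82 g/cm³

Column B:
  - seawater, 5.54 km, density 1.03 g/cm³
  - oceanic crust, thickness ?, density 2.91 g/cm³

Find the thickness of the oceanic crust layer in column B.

7.53 km

Take the compensation level at the base of the deeper column (depth z_c below the surface of column A) and equate Σ ρ_i t_i down to z_c; mantle fills any gap and the z_c terms cancel.
Column A: 34.4×2.82 + (z_c − 34.4)×3.36
Column B: 0.678×0 + 5.54×1.03 + x×2.91 + (z_c − 0.678 − 5.54 − x)×3.36
The z_c×3.36 term appears on both sides and cancels. Collect the known terms of each column as K = Σ(ρt)_known − 3.36 × (depth of known layers): K_A = 97.008 − 3.36×34.4 = −18.576; K_B = 5.7062 − 3.36×(0.678 + 5.54) = −15.18628.
Balance: K_A = K_B − x×(3.36 − 2.91), so x = (K_B − K_A)/(3.36 − 2.91) = 3.38972/0.45 = 7.53 km.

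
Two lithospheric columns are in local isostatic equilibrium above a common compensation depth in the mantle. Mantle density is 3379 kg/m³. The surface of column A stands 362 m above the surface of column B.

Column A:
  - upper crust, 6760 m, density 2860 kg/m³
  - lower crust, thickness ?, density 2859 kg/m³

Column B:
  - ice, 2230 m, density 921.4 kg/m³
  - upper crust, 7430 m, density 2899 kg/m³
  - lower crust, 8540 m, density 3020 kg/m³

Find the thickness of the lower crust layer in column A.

18900 m

Take the compensation level at the base of the deeper column (depth z_c below the surface of column A) and equate Σ ρ_i t_i down to z_c; mantle fills any gap and the z_c terms cancel.
Column A: 6760×2860 + x×2859 + (z_c − 6760 − x)×3379
Column B: 362×0 + 2230×921.4 + 7430×2899 + 8540×3020 + (z_c − 362 − 18200)×3379
The z_c×3379 term appears on both sides and cancels. Collect the known terms of each column as K = Σ(ρt)_known − 3379 × (depth of known layers): K_A = 19333600 − 3379×6760 = −3508440; K_B = 49385092 − 3379×(362 + 18200) = −13335906.
Balance: K_A − x×(3379 − 2859) = K_B, so x = (K_A − K_B)/(3379 − 2859) = 9827470/520 = 18900 m.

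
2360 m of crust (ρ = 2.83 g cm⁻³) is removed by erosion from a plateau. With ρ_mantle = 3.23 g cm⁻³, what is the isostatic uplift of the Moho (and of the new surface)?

Unloading: uplift u = e ρ_c/ρ_m = 2360 m × 2.83/3.23 = 2070 m.

2070 m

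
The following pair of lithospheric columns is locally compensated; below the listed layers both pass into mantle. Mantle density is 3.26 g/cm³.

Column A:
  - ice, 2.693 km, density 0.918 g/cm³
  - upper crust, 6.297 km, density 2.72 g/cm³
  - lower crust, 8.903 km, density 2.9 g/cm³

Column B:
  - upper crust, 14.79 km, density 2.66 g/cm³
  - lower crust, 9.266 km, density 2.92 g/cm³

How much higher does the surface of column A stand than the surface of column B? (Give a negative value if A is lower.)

For any compensation level in the mantle, the mantle terms cancel and isostasy reduces to e = (Σt_A − Σt_B) − (Σ(ρt)_A − Σ(ρt)_B) / ρ_m.
Σt_A = 17.893 km; Σt_B = 24.056 km; Σ(ρt)_A = 45.418714; Σ(ρt)_B = 66.39812 (in km·g/cm³).
e = (17.893 − 24.056) − (45.418714 − 66.39812) / 3.26 = 0.272 km.

0.272 km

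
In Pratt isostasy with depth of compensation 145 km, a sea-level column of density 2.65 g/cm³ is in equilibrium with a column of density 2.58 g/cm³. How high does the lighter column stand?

ρ_ref D = ρ (D + h) → h = D (ρ_ref − ρ)/ρ.
h = 145 km × (2.65 − 2.58)/2.58 = 3.93 km.

3.93 km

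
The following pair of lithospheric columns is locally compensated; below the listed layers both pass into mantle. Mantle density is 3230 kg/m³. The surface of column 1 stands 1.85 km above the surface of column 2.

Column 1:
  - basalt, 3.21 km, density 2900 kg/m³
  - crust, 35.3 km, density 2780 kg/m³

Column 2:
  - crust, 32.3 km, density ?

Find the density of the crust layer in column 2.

2890 kg/m³

Take the compensation level at the base of the deeper column (depth z_c below the surface of column 1) and equate Σ ρ_i t_i down to z_c; mantle fills any gap and the z_c terms cancel.
Column 1: 3.21×2900 + 35.3×2780 + (z_c − 38.51)×3230
Column 2: 1.85×0 + 32.3×ρ + (z_c − 1.85 − 32.3)×3230
The z_c×3230 term appears on both sides and cancels. Collect the known terms of each column as K = Σ(ρt)_known − 3230 × (depth of known layers): K_1 = 107443 − 3230×38.51 = −16944.3; K_2 = 0 − 3230×(1.85 + 32.3) = −110304.5.
Balance: K_1 = K_2 + 32.3×ρ, so ρ = (K_1 − K_2)/32.3 = 93360.2/32.3 = 2890 kg/m³.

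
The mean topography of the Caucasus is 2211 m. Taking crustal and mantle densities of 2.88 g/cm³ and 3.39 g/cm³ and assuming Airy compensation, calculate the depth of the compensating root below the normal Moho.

Balancing pressure at the compensation depth: the weight of the topography is balanced by the buoyancy of the root, ρ_c h = (ρ_m − ρ_c) r.
r = h · ρ_c / (ρ_m − ρ_c) = 2211 m × 2.88 / (3.39 − 2.88) = 12500 m.

12500 m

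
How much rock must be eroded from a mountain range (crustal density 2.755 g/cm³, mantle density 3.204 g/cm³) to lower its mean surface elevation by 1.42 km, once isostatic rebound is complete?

10.1 km

Net drop Δ = e − u = e − e ρ_c/ρ_m = e (ρ_m − ρ_c)/ρ_m.
e = Δ ρ_m/(ρ_m − ρ_c) = 1.42 km × 3.204/0.449 = 10.1 km.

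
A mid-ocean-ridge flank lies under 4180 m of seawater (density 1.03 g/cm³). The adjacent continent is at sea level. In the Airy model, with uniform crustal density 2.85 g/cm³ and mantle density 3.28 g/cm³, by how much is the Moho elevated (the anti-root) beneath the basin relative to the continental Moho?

Isostatic balance requires: replacing crust with seawater at the top is compensated by replacing crust with mantle at the base: d (ρ_c − ρ_w) = a (ρ_m − ρ_c).
a = d (ρ_c − ρ_w)/(ρ_m − ρ_c) = 4180 m × 1.82/0.43 = 17700 m.

17700 m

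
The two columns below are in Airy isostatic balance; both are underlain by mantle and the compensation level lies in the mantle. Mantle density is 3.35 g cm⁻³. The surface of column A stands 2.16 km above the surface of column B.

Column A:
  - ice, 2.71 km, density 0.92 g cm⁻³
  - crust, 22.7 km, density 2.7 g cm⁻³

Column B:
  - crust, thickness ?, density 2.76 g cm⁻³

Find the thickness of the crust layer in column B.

23.9 km

Take the compensation level at the base of the deeper column (depth z_c below the surface of column A) and equate Σ ρ_i t_i down to z_c; mantle fills any gap and the z_c terms cancel.
Column A: 2.71×0.92 + 22.7×2.7 + (z_c − 25.41)×3.35
Column B: 2.16×0 + x×2.76 + (z_c − 2.16 − 0 − x)×3.35
The z_c×3.35 term appears on both sides and cancels. Collect the known terms of each column as K = Σ(ρt)_known − 3.35 × (depth of known layers): K_A = 63.7832 − 3.35×25.41 = −21.3403; K_B = 0 − 3.35×(2.16 + 0) = −7.236.
Balance: K_A = K_B − x×(3.35 − 2.76), so x = (K_B − K_A)/(3.35 − 2.76) = 14.1043/0.59 = 23.9 km.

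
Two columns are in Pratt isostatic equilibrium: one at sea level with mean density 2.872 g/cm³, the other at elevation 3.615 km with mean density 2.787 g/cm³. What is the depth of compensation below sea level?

ρ_ref D = ρ (D + h) → D (ρ_ref − ρ) = ρ h.
D = ρ h/(ρ_ref − ρ) = 2.787 × 3.615 km/(2.872 − 2.787) = 119 km.

119 km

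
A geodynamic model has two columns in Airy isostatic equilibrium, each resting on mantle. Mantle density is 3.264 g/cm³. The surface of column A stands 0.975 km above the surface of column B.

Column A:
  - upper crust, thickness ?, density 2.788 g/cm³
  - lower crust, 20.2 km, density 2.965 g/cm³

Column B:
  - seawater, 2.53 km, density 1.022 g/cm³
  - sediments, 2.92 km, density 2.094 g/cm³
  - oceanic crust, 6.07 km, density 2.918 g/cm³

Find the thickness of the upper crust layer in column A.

Take the compensation level at the base of the deeper column (depth z_c below the surface of column A) and equate Σ ρ_i t_i down to z_c; mantle fills any gap and the z_c terms cancel.
Column A: x×2.788 + 20.2×2.965 + (z_c − 20.2 − x)×3.264
Column B: 0.975×0 + 2.53×1.022 + 2.92×2.094 + 6.07×2.918 + (z_c − 0.975 − 11.52)×3.264
The z_c×3.264 term appears on both sides and cancels. Collect the known terms of each column as K = Σ(ρt)_known − 3.264 × (depth of known layers): K_A = 59.893 − 3.264×20.2 = −6.0398; K_B = 26.4124 − 3.264×(0.975 + 11.52) = −14.37128.
Balance: K_A − x×(3.264 − 2.788) = K_B, so x = (K_A − K_B)/(3.264 − 2.788) = 8.33148/0.476 = 17.5 km.

17.5 km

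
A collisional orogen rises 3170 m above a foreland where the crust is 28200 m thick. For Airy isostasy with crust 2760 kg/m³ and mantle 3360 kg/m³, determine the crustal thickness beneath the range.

Root depth r = h ρ_c / (ρ_m − ρ_c) = 3170 m × 2760 / 600 = 14580 m.
Total thickness = T + h + r = 28200 m + 3170 m + 14580 m = 46000 m.

46000 m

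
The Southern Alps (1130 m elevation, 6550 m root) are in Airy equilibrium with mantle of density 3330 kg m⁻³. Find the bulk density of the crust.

ρ_c h = (ρ_m − ρ_c) r → ρ_c (h + r) = ρ_m r → ρ_c = ρ_m r / (h + r).
ρ_c = 3330 × 6550 m / (1130 m + 6550 m) = 2840 kg m⁻³.

2840 kg m⁻³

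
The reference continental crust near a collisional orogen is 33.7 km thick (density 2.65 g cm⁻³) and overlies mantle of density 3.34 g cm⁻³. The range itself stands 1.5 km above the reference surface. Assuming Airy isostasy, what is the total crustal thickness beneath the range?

41 km

Root depth r = h ρ_c / (ρ_m − ρ_c) = 1.5 km × 2.65 / 0.69 = 5.761 km.
Total thickness = T + h + r = 33.7 km + 1.5 km + 5.761 km = 41 km.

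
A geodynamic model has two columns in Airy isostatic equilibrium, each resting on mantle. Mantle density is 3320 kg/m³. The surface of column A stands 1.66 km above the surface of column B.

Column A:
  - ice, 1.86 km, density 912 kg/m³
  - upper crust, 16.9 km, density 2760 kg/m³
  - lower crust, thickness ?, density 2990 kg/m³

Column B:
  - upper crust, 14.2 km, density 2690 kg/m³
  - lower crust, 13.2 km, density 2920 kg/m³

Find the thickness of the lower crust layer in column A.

17.6 km

Take the compensation level at the base of the deeper column (depth z_c below the surface of column A) and equate Σ ρ_i t_i down to z_c; mantle fills any gap and the z_c terms cancel.
Column A: 1.86×912 + 16.9×2760 + x×2990 + (z_c − 18.76 − x)×3320
Column B: 1.66×0 + 14.2×2690 + 13.2×2920 + (z_c − 1.66 − 27.4)×3320
The z_c×3320 term appears on both sides and cancels. Collect the known terms of each column as K = Σ(ρt)_known − 3320 × (depth of known layers): K_A = 48340.32 − 3320×18.76 = −13942.88; K_B = 76742 − 3320×(1.66 + 27.4) = −19737.2.
Balance: K_A − x×(3320 − 2990) = K_B, so x = (K_A − K_B)/(3320 − 2990) = 5794.32/330 = 17.6 km.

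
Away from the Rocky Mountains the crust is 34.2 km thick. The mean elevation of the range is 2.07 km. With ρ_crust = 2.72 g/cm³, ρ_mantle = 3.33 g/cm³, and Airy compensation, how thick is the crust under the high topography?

45.5 km

Root depth r = h ρ_c / (ρ_m − ρ_c) = 2.07 km × 2.72 / 0.61 = 9.23 km.
Total thickness = T + h + r = 34.2 km + 2.07 km + 9.23 km = 45.5 km.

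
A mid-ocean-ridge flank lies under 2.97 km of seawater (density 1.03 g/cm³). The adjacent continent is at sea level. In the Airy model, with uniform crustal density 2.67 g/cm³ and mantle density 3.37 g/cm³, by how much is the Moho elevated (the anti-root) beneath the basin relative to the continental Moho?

6.96 km

Balancing pressure at the compensation depth: replacing crust with seawater at the top is compensated by replacing crust with mantle at the base: d (ρ_c − ρ_w) = a (ρ_m − ρ_c).
a = d (ρ_c − ρ_w)/(ρ_m − ρ_c) = 2.97 km × 1.64/0.7 = 6.96 km.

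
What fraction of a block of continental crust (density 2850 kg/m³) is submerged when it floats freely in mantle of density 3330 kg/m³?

Submerged fraction = ρ_obj/ρ_fluid = 2850/3330 = 0.856.

0.856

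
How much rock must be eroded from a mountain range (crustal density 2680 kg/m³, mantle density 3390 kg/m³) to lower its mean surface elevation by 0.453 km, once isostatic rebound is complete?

Net drop Δ = e − u = e − e ρ_c/ρ_m = e (ρ_m − ρ_c)/ρ_m.
e = Δ ρ_m/(ρ_m − ρ_c) = 0.453 km × 3390/710 = 2.16 km.

2.16 km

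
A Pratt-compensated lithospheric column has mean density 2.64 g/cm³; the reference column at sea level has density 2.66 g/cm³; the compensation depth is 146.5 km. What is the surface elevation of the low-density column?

ρ_ref D = ρ (D + h) → h = D (ρ_ref − ρ)/ρ.
h = 146.5 km × (2.66 − 2.64)/2.64 = 1.11 km.

1.11 km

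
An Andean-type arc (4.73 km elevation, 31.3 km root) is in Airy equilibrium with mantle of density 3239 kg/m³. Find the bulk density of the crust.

2810 kg/m³

ρ_c h = (ρ_m − ρ_c) r → ρ_c (h + r) = ρ_m r → ρ_c = ρ_m r / (h + r).
ρ_c = 3239 × 31.3 km / (4.73 km + 31.3 km) = 2810 kg/m³.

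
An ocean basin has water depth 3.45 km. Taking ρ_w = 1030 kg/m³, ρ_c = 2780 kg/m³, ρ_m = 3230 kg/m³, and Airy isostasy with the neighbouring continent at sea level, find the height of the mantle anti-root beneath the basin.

13.4 km

Isostatic balance requires: replacing crust with seawater at the top is compensated by replacing crust with mantle at the base: d (ρ_c − ρ_w) = a (ρ_m − ρ_c).
a = d (ρ_c − ρ_w)/(ρ_m − ρ_c) = 3.45 km × 1750/450 = 13.4 km.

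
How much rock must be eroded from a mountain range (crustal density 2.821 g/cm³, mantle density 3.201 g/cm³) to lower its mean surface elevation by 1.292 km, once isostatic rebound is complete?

10.9 km

Net drop Δ = e − u = e − e ρ_c/ρ_m = e (ρ_m − ρ_c)/ρ_m.
e = Δ ρ_m/(ρ_m − ρ_c) = 1.292 km × 3.201/0.38 = 10.9 km.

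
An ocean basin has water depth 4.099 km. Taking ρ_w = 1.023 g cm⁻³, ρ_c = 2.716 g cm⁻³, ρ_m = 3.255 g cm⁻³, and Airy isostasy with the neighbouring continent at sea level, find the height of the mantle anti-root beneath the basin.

12.9 km

For local isostatic compensation: replacing crust with seawater at the top is compensated by replacing crust with mantle at the base: d (ρ_c − ρ_w) = a (ρ_m − ρ_c).
a = d (ρ_c − ρ_w)/(ρ_m − ρ_c) = 4.099 km × 1.693/0.539 = 12.9 km.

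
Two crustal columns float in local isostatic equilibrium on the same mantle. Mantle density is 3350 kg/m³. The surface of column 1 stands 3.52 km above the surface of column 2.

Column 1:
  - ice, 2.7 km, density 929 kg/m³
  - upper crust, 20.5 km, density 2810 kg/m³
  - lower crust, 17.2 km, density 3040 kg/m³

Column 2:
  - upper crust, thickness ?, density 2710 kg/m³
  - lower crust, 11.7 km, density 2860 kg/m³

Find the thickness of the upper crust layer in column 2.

Take the compensation level at the base of the deeper column (depth z_c below the surface of column 1) and equate Σ ρ_i t_i down to z_c; mantle fills any gap and the z_c terms cancel.
Column 1: 2.7×929 + 20.5×2810 + 17.2×3040 + (z_c − 40.4)×3350
Column 2: 3.52×0 + x×2710 + 11.7×2860 + (z_c − 3.52 − 11.7 − x)×3350
The z_c×3350 term appears on both sides and cancels. Collect the known terms of each column as K = Σ(ρt)_known − 3350 × (depth of known layers): K_1 = 112401.3 − 3350×40.4 = −22938.7; K_2 = 33462 − 3350×(3.52 + 11.7) = −17525.
Balance: K_1 = K_2 − x×(3350 − 2710), so x = (K_2 − K_1)/(3350 − 2710) = 5413.7/640 = 8.46 km.

8.46 km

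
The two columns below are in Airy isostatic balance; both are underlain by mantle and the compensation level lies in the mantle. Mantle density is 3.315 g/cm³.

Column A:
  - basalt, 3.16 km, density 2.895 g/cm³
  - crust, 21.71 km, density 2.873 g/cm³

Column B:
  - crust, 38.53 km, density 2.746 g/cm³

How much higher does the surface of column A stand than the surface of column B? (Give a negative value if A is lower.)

For any compensation level in the mantle, the mantle terms cancel and isostasy reduces to e = (Σt_A − Σt_B) − (Σ(ρt)_A − Σ(ρt)_B) / ρ_m.
Σt_A = 24.87 km; Σt_B = 38.53 km; Σ(ρt)_A = 71.52103; Σ(ρt)_B = 105.80338 (in km·g/cm³).
e = (24.87 − 38.53) − (71.52103 − 105.80338) / 3.315 = −3.32 km.

−3.32 km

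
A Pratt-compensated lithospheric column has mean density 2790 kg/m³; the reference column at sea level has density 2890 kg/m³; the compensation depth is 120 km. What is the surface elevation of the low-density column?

ρ_ref D = ρ (D + h) → h = D (ρ_ref − ρ)/ρ.
h = 120 km × (2890 − 2790)/2790 = 4.3 km.

4.3 km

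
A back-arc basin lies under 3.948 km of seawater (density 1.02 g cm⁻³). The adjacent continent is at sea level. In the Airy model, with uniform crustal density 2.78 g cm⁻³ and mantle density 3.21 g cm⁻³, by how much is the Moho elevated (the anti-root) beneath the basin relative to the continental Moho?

16.2 km

Equating mass per unit area of the two columns: replacing crust with seawater at the top is compensated by replacing crust with mantle at the base: d (ρ_c − ρ_w) = a (ρ_m − ρ_c).
a = d (ρ_c − ρ_w)/(ρ_m − ρ_c) = 3.948 km × 1.76/0.43 = 16.2 km.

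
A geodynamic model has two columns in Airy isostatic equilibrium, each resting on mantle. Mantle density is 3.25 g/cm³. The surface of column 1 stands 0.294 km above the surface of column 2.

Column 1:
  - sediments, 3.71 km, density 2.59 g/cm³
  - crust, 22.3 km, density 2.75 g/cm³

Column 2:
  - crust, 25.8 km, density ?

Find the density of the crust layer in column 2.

Take the compensation level at the base of the deeper column (depth z_c below the surface of column 1) and equate Σ ρ_i t_i down to z_c; mantle fills any gap and the z_c terms cancel.
Column 1: 3.71×2.59 + 22.3×2.75 + (z_c − 26.01)×3.25
Column 2: 0.294×0 + 25.8×ρ + (z_c − 0.294 − 25.8)×3.25
The z_c×3.25 term appears on both sides and cancels. Collect the known terms of each column as K = Σ(ρt)_known − 3.25 × (depth of known layers): K_1 = 70.9339 − 3.25×26.01 = −13.5986; K_2 = 0 − 3.25×(0.294 + 25.8) = −84.8055.
Balance: K_1 = K_2 + 25.8×ρ, so ρ = (K_1 − K_2)/25.8 = 71.2069/25.8 = 2.76 g/cm³.

2.76 g/cm³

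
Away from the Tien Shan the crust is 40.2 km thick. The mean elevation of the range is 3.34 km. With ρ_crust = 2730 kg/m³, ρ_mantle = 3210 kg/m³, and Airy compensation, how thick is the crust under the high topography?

62.5 km

Root depth r = h ρ_c / (ρ_m − ρ_c) = 3.34 km × 2730 / 480 = 19 km.
Total thickness = T + h + r = 40.2 km + 3.34 km + 19 km = 62.5 km.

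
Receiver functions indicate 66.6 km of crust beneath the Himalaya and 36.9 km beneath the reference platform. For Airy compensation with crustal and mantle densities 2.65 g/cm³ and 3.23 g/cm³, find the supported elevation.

Excess crust Δ = 66.6 km − 36.9 km = 29.7 km, split between elevation h and root r with h + r = Δ.
Airy balance ρ_c h = (ρ_m − ρ_c) r gives r = h ρ_c/(ρ_m − ρ_c), so h (1 + ρ_c/(ρ_m − ρ_c)) = Δ, i.e. h = Δ (ρ_m − ρ_c)/ρ_m.
h = 29.7 km × 0.58/3.23 = 5.33 km.

5.33 km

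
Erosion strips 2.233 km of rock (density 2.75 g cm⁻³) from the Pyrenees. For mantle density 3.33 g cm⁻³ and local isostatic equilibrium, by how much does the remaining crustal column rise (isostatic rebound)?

1.84 km

Unloading: uplift u = e ρ_c/ρ_m = 2.233 km × 2.75/3.33 = 1.84 km.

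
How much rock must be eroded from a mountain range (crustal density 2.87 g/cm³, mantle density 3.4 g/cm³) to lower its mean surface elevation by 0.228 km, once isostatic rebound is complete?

1.46 km

Net drop Δ = e − u = e − e ρ_c/ρ_m = e (ρ_m − ρ_c)/ρ_m.
e = Δ ρ_m/(ρ_m − ρ_c) = 0.228 km × 3.4/0.53 = 1.46 km.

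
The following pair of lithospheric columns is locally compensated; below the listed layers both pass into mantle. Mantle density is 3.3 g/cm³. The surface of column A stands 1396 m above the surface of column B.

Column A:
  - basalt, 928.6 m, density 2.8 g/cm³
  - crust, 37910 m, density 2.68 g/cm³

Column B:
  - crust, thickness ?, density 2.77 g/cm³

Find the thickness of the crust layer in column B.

Take the compensation level at the base of the deeper column (depth z_c below the surface of column A) and equate Σ ρ_i t_i down to z_c; mantle fills any gap and the z_c terms cancel.
Column A: 928.6×2.8 + 37910×2.68 + (z_c − 38838.6)×3.3
Column B: 1396×0 + x×2.77 + (z_c − 1396 − 0 − x)×3.3
The z_c×3.3 term appears on both sides and cancels. Collect the known terms of each column as K = Σ(ρt)_known − 3.3 × (depth of known layers): K_A = 104198.88 − 3.3×38838.6 = −23968.5; K_B = 0 − 3.3×(1396 + 0) = −4606.8.
Balance: K_A = K_B − x×(3.3 − 2.77), so x = (K_B − K_A)/(3.3 − 2.77) = 19361.7/0.53 = 36500 m.

36500 m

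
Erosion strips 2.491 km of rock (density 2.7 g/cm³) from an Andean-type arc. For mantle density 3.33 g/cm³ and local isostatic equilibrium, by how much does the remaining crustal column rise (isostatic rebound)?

2.02 km

Unloading: uplift u = e ρ_c/ρ_m = 2.491 km × 2.7/3.33 = 2.02 km.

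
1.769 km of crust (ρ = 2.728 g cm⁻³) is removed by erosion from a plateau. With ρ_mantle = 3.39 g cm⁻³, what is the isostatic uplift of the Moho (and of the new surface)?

1.42 km

Unloading: uplift u = e ρ_c/ρ_m = 1.769 km × 2.728/3.39 = 1.42 km.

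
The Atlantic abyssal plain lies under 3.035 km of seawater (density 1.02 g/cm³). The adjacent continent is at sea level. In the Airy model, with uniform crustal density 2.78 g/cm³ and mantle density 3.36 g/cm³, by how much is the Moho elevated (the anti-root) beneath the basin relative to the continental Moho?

By Archimedes' principle applied to the lithosphere: replacing crust with seawater at the top is compensated by replacing crust with mantle at the base: d (ρ_c − ρ_w) = a (ρ_m − ρ_c).
a = d (ρ_c − ρ_w)/(ρ_m − ρ_c) = 3.035 km × 1.76/0.58 = 9.21 km.

9.21 km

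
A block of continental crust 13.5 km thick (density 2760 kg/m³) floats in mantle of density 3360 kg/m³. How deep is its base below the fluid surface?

11.1 km

Draft d = t ρ_obj/ρ_fluid = 13.5 km × 2760/3360 = 11.1 km.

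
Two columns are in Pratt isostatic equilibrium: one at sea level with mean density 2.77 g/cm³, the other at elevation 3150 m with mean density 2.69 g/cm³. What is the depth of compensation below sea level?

ρ_ref D = ρ (D + h) → D (ρ_ref − ρ) = ρ h.
D = ρ h/(ρ_ref − ρ) = 2.69 × 3150 m/(2.77 − 2.69) = 106000 m.

106000 m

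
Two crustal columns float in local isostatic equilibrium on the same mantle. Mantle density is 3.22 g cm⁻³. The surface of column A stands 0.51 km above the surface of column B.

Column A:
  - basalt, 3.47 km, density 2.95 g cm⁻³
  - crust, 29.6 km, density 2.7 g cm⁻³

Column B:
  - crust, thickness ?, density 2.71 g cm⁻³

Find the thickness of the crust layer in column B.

Take the compensation level at the base of the deeper column (depth z_c below the surface of column A) and equate Σ ρ_i t_i down to z_c; mantle fills any gap and the z_c terms cancel.
Column A: 3.47×2.95 + 29.6×2.7 + (z_c − 33.07)×3.22
Column B: 0.51×0 + x×2.71 + (z_c − 0.51 − 0 − x)×3.22
The z_c×3.22 term appears on both sides and cancels. Collect the known terms of each column as K = Σ(ρt)_known − 3.22 × (depth of known layers): K_A = 90.1565 − 3.22×33.07 = −16.3289; K_B = 0 − 3.22×(0.51 + 0) = −1.6422.
Balance: K_A = K_B − x×(3.22 − 2.71), so x = (K_B − K_A)/(3.22 − 2.71) = 14.6867/0.51 = 28.8 km.

28.8 km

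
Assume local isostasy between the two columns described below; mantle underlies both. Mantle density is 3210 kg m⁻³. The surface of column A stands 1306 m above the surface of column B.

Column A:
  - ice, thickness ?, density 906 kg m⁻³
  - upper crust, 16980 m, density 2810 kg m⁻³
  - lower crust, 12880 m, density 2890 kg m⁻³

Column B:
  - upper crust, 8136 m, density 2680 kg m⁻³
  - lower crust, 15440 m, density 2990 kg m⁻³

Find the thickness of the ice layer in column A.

Take the compensation level at the base of the deeper column (depth z_c below the surface of column A) and equate Σ ρ_i t_i down to z_c; mantle fills any gap and the z_c terms cancel.
Column A: x×906 + 16980×2810 + 12880×2890 + (z_c − 29860 − x)×3210
Column B: 1306×0 + 8136×2680 + 15440×2990 + (z_c − 1306 − 23576)×3210
The z_c×3210 term appears on both sides and cancels. Collect the known terms of each column as K = Σ(ρt)_known − 3210 × (depth of known layers): K_A = 84937000 − 3210×29860 = −10913600; K_B = 67970080 − 3210×(1306 + 23576) = −11901140.
Balance: K_A − x×(3210 − 906) = K_B, so x = (K_A − K_B)/(3210 − 906) = 987540/2304 = 429 m.

429 m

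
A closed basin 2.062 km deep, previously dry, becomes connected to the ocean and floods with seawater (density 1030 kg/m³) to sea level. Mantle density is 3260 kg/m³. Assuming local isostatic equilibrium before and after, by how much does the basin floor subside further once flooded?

0.952 km

After flooding the water column is d + s deep. Its weight must equal the weight of mantle displaced by the extra subsidence s: (d + s) ρ_w = s ρ_m.
s = d ρ_w / (ρ_m − ρ_w) = 2.062 km × 1030/(3260 − 1030) = 0.952 km.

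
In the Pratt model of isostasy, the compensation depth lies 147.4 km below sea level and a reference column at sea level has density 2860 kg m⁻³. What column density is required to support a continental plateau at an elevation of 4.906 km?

2770 kg m⁻³

Pratt balance: ρ_ref D = ρ (D + h).
ρ = ρ_ref D/(D + h) = 2860 × 147.4 km/(147.4 km + 4.906 km) = 2770 kg m⁻³.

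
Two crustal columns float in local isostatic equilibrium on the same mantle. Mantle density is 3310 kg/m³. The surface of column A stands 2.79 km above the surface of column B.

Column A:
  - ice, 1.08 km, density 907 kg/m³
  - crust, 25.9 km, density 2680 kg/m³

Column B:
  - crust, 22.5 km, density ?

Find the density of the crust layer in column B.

Take the compensation level at the base of the deeper column (depth z_c below the surface of column A) and equate Σ ρ_i t_i down to z_c; mantle fills any gap and the z_c terms cancel.
Column A: 1.08×907 + 25.9×2680 + (z_c − 26.98)×3310
Column B: 2.79×0 + 22.5×ρ + (z_c − 2.79 − 22.5)×3310
The z_c×3310 term appears on both sides and cancels. Collect the known terms of each column as K = Σ(ρt)_known − 3310 × (depth of known layers): K_A = 70391.56 − 3310×26.98 = −18912.24; K_B = 0 − 3310×(2.79 + 22.5) = −83709.9.
Balance: K_A = K_B + 22.5×ρ, so ρ = (K_A − K_B)/22.5 = 64797.7/22.5 = 2880 kg/m³.

2880 kg/m³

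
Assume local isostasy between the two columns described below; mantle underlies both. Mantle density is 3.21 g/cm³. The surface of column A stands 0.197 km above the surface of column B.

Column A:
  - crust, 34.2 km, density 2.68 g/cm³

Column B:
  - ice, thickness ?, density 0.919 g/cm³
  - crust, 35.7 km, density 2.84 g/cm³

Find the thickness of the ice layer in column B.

Take the compensation level at the base of the deeper column (depth z_c below the surface of column A) and equate Σ ρ_i t_i down to z_c; mantle fills any gap and the z_c terms cancel.
Column A: 34.2×2.68 + (z_c − 34.2)×3.21
Column B: 0.197×0 + x×0.919 + 35.7×2.84 + (z_c − 0.197 − 35.7 − x)×3.21
The z_c×3.21 term appears on both sides and cancels. Collect the known terms of each column as K = Σ(ρt)_known − 3.21 × (depth of known layers): K_A = 91.656 − 3.21×34.2 = −18.126; K_B = 101.388 − 3.21×(0.197 + 35.7) = −13.84137.
Balance: K_A = K_B − x×(3.21 − 0.919), so x = (K_B − K_A)/(3.21 − 0.919) = 4.28463/2.291 = 1.87 km.

1.87 km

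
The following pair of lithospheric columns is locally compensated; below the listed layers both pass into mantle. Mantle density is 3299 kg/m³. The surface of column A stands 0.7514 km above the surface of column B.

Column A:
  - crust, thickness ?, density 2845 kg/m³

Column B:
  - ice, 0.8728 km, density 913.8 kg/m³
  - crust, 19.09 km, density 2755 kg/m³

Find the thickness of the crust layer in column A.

Take the compensation level at the base of the deeper column (depth z_c below the surface of column A) and equate Σ ρ_i t_i down to z_c; mantle fills any gap and the z_c terms cancel.
Column A: x×2845 + (z_c − 0 − x)×3299
Column B: 0.7514×0 + 0.8728×913.8 + 19.09×2755 + (z_c − 0.7514 − 19.9628)×3299
The z_c×3299 term appears on both sides and cancels. Collect the known terms of each column as K = Σ(ρt)_known − 3299 × (depth of known layers): K_A = 0 − 3299×0 = 0; K_B = 53390.5146 − 3299×(0.7514 + 19.9628) = −14945.6312.
Balance: K_A − x×(3299 − 2845) = K_B, so x = (K_A − K_B)/(3299 − 2845) = 14945.6/454 = 32.9 km.

32.9 km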